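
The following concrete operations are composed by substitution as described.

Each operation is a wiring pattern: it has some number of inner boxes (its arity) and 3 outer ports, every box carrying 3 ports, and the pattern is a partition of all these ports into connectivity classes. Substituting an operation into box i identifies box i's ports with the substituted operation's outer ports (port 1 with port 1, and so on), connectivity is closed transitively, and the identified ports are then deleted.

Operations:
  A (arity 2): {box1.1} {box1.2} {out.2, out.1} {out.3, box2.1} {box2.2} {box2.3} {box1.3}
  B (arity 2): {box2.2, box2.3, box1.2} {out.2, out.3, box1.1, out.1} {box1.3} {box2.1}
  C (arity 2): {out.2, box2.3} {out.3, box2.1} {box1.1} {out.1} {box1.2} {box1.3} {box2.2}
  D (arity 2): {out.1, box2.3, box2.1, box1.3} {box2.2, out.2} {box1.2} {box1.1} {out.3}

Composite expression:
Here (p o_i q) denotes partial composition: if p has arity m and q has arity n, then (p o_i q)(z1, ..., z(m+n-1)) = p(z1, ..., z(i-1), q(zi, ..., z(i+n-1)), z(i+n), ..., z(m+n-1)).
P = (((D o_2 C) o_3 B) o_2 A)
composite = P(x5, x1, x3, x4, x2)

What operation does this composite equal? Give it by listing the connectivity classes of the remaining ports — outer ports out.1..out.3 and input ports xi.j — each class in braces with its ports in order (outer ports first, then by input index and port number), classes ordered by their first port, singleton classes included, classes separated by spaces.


{out.1, out.2, x4.1, x5.3} {out.3} {x1.1} {x1.2} {x1.3} {x2.1} {x2.2, x2.3, x4.2} {x3.1} {x3.2} {x3.3} {x4.3} {x5.1} {x5.2}

Reachability decides: close wires over D-identified ports.
the subtree at A composes to {out.1, out.2} {out.3, x3.1} {x1.1} {x1.2} {x1.3} {x3.2} {x3.3} on (x1, x3); out.j = own outer ports
the subtree at B composes to {out.1, out.2, out.3, x4.1} {x2.1} {x2.2, x2.3, x4.2} {x4.3} on (x4, x2); out.j = own outer ports
the subtree at C composes to {out.1} {out.2, out.3, x4.1} {x1.1} {x1.2} {x1.3} {x2.1} {x2.2, x2.3, x4.2} {x3.1} {x3.2} {x3.3} {x4.3} on (x1, x3, x4, x2); out.j = own outer ports
the subtree at D composes to {out.1, out.2, x4.1, x5.3} {out.3} {x1.1} {x1.2} {x1.3} {x2.1} {x2.2, x2.3, x4.2} {x3.1} {x3.2} {x3.3} {x4.3} {x5.1} {x5.2} on (x5, x1, x3, x4, x2); out.j = own outer ports


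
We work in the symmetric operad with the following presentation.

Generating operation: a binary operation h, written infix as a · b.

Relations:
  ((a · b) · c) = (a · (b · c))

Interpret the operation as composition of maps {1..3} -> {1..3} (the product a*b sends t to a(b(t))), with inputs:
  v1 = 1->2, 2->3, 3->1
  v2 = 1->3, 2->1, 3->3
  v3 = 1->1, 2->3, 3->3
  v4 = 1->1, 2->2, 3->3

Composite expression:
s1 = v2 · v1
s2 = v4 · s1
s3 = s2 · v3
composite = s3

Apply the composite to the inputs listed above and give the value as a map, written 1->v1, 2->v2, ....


1->1, 2->3, 3->3

(v2 · v1) = 1->1, 2->3, 3->3
(v4 · (v2 · v1)) = 1->1, 2->3, 3->3
((v4 · (v2 · v1)) · v3) = 1->1, 2->3, 3->3


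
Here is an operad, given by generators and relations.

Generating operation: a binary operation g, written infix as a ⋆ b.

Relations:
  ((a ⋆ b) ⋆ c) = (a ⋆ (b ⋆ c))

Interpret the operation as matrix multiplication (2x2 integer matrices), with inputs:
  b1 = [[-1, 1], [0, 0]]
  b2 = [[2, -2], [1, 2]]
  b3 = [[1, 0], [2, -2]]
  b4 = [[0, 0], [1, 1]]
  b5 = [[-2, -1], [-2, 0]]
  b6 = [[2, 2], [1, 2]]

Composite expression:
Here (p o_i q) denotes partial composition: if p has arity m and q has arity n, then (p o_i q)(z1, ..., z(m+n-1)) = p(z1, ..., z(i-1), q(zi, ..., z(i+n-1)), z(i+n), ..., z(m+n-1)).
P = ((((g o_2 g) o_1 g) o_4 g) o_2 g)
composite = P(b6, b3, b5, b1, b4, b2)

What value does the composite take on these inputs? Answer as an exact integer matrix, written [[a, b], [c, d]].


(b3 ⋆ b5) = [[-2, -1], [0, -2]]
(b6 ⋆ (b3 ⋆ b5)) = [[-4, -6], [-2, -5]]
(b4 ⋆ b2) = [[0, 0], [3, 0]]
(b1 ⋆ (b4 ⋆ b2)) = [[3, 0], [0, 0]]
((b6 ⋆ (b3 ⋆ b5)) ⋆ (b1 ⋆ (b4 ⋆ b2))) = [[-12, 0], [-6, 0]]

[[-12, 0], [-6, 0]]


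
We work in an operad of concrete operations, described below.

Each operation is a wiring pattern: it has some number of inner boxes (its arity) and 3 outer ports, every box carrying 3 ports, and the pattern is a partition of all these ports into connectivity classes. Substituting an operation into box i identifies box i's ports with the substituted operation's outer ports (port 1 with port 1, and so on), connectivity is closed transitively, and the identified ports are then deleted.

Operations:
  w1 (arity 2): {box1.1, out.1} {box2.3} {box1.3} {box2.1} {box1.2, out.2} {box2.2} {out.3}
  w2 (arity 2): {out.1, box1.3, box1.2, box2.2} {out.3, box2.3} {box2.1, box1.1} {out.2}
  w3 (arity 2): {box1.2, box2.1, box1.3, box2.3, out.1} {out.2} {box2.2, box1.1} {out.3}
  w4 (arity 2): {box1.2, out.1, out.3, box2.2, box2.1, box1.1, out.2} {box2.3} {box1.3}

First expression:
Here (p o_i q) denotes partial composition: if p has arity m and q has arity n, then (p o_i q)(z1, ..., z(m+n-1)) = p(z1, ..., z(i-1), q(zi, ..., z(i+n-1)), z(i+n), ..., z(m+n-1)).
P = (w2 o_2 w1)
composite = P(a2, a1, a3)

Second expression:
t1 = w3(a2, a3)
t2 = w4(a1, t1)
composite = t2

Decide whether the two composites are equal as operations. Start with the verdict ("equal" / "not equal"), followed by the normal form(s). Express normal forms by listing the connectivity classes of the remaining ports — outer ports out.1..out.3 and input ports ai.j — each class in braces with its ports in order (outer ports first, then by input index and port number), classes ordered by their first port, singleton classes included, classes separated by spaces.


not equal — first {out.1, a1.2, a2.2, a2.3} {out.2} {out.3} {a1.1, a2.1} {a1.3} {a3.1} {a3.2} {a3.3}, second {out.1, out.2, out.3, a1.1, a1.2, a2.2, a2.3, a3.1, a3.3} {a1.3} {a2.1, a3.2}

Reducing the first expression gives {out.1, a1.2, a2.2, a2.3} {out.2} {out.3} {a1.1, a2.1} {a1.3} {a3.1} {a3.2} {a3.3}
Reducing the second expression gives {out.1, out.2, out.3, a1.1, a1.2, a2.2, a2.3, a3.1, a3.3} {a1.3} {a2.1, a3.2}
They disagree, so not equal.


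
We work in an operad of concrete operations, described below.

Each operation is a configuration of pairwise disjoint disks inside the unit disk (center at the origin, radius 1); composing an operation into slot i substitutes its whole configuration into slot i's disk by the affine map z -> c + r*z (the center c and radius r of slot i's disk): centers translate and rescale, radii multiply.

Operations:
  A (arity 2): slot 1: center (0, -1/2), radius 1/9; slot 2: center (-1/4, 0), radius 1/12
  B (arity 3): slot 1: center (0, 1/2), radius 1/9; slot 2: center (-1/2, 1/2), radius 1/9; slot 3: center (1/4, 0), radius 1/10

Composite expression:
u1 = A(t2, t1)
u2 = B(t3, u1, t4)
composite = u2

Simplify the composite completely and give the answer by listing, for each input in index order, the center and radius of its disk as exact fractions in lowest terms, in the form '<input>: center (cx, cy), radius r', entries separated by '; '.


t1: center (-19/36, 1/2), radius 1/108; t2: center (-1/2, 4/9), radius 1/81; t3: center (0, 1/2), radius 1/9; t4: center (1/4, 0), radius 1/10

Affine substitution under B: radii multiply and t-centers shift.
t3: after 1 affine step, its disk has center (0, 1/2), radius 1/9
t2: after 2 affine steps, its disk has center (-1/2, 4/9), radius 1/81
t1: after 2 affine steps, its disk has center (-19/36, 1/2), radius 1/108
t4: after 1 affine step, its disk has center (1/4, 0), radius 1/10


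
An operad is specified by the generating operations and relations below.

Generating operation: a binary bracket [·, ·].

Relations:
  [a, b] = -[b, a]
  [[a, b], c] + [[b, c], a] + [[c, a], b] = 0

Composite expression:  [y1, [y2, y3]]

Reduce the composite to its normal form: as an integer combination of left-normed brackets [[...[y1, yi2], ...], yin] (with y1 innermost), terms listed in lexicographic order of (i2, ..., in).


[[y1, y2], y3] - [[y1, y3], y2]

Antisymmetry and Jacobi reduce to y1-anchored left-normed brackets.
Composite bracket: [y1, [y2, y3]]
Full expansion: 4 signed words from ab - ba (2^2 = 4).
Collect the words opening with y1:
  y1y2y3 (sign +1) contributes +[[y1, y2], y3]
  y1y3y2 (sign -1) contributes -[[y1, y3], y2]


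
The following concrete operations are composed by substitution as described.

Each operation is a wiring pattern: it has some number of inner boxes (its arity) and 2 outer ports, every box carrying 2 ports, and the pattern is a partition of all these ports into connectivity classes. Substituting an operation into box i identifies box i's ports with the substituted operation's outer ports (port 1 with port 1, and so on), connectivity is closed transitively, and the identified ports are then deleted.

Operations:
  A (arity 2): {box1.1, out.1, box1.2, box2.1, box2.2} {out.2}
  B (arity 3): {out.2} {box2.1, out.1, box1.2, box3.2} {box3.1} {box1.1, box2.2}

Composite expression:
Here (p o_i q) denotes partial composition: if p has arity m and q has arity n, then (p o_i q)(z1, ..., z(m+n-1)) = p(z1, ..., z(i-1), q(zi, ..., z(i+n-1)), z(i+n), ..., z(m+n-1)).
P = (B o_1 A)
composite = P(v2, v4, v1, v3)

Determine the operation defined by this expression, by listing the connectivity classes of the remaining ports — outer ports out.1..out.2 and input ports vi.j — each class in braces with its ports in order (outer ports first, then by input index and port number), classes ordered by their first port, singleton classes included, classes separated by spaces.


{out.1, v1.1, v3.2} {out.2} {v1.2, v2.1, v2.2, v4.1, v4.2} {v3.1}

Two ports join when wires chain via B-identified ports.
through A, on inputs (v2, v4): {out.1, v2.1, v2.2, v4.1, v4.2} {out.2} (out.j = stage outer ports)
through B, on inputs (v2, v4, v1, v3): {out.1, v1.1, v3.2} {out.2} {v1.2, v2.1, v2.2, v4.1, v4.2} {v3.1} (out.j = stage outer ports)


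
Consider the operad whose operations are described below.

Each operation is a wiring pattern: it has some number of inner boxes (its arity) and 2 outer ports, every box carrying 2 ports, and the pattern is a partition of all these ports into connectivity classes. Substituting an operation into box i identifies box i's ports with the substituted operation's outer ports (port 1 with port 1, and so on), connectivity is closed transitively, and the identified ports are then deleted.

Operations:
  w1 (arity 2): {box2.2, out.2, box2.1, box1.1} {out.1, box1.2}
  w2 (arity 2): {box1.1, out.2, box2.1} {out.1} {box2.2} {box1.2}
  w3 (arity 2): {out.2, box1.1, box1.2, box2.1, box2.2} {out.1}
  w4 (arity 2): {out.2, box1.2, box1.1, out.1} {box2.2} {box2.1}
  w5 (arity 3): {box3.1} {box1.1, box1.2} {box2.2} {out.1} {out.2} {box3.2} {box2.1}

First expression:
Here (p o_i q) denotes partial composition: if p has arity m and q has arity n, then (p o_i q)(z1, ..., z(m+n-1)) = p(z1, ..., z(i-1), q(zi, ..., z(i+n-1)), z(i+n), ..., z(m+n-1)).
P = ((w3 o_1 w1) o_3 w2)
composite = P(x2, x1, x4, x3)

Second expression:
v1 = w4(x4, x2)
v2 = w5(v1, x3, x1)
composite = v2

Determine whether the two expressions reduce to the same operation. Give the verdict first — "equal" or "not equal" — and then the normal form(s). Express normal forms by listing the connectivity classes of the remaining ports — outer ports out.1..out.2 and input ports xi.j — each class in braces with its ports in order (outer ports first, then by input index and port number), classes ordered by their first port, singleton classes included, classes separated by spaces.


Normal form of the first expression: {out.1} {out.2, x1.1, x1.2, x2.1, x2.2, x3.1, x4.1} {x3.2} {x4.2}
Normal form of the second expression: {out.1} {out.2} {x1.1} {x1.2} {x2.1} {x2.2} {x3.1} {x3.2} {x4.1, x4.2}
The normal forms differ: not equal.

not equal: they reduce to {out.1} {out.2, x1.1, x1.2, x2.1, x2.2, x3.1, x4.1} {x3.2} {x4.2} and {out.1} {out.2} {x1.1} {x1.2} {x2.1} {x2.2} {x3.1} {x3.2} {x4.1, x4.2}


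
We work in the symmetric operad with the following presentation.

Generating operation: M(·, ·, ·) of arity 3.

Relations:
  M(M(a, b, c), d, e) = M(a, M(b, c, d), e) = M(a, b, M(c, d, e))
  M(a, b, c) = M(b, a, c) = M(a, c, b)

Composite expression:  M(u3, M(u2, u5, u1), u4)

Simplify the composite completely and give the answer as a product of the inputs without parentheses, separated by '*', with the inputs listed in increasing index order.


u1 * u2 * u3 * u4 * u5

Key point: M commutes, so take the u-inputs in any fixed order.
M(u2, u5, u1) linearizes to u2 * u5 * u1
M(u3, M(u2, u5, u1), u4) linearizes to u3 * u2 * u5 * u1 * u4
putting the inputs in ascending order: u1 * u2 * u3 * u4 * u5


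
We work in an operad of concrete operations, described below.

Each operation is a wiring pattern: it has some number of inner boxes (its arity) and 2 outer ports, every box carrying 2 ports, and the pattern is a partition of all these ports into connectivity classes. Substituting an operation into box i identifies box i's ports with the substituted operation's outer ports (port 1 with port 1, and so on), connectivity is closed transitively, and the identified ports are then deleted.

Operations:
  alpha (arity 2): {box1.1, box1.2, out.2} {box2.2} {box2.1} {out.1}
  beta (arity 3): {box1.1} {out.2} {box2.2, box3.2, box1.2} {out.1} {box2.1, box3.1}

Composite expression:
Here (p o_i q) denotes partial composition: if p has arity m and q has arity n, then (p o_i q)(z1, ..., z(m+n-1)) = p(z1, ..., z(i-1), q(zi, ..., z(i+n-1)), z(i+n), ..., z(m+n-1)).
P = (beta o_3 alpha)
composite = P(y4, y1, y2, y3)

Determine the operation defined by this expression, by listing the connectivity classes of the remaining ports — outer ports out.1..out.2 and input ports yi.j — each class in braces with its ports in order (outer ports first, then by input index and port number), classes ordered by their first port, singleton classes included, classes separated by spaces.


{out.1} {out.2} {y1.1} {y1.2, y2.1, y2.2, y4.2} {y3.1} {y3.2} {y4.1}

After gluing at beta, chains via deleted ports link the y-ports.
through alpha, on inputs (y2, y3): {out.1} {out.2, y2.1, y2.2} {y3.1} {y3.2} (out.j = stage outer ports)
through beta, on inputs (y4, y1, y2, y3): {out.1} {out.2} {y1.1} {y1.2, y2.1, y2.2, y4.2} {y3.1} {y3.2} {y4.1} (out.j = stage outer ports)


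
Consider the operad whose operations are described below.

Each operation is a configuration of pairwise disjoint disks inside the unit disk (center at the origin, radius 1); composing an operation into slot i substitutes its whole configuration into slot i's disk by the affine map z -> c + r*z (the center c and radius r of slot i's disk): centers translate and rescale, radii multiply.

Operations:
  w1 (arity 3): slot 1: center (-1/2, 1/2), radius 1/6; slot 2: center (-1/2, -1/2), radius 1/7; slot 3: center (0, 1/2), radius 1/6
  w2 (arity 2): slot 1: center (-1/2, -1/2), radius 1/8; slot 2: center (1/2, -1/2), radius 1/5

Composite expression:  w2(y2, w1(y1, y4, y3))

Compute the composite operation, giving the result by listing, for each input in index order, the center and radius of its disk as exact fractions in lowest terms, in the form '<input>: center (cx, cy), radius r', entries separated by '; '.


Only the slot chain above each y matters under w2; compose those maps.
for y2, the 1-step affine chain lands on center (-1/2, -1/2), radius 1/8
for y1, the 2-step affine chain lands on center (2/5, -2/5), radius 1/30
for y4, the 2-step affine chain lands on center (2/5, -3/5), radius 1/35
for y3, the 2-step affine chain lands on center (1/2, -2/5), radius 1/30

y1: center (2/5, -2/5), radius 1/30; y2: center (-1/2, -1/2), radius 1/8; y3: center (1/2, -2/5), radius 1/30; y4: center (2/5, -3/5), radius 1/35


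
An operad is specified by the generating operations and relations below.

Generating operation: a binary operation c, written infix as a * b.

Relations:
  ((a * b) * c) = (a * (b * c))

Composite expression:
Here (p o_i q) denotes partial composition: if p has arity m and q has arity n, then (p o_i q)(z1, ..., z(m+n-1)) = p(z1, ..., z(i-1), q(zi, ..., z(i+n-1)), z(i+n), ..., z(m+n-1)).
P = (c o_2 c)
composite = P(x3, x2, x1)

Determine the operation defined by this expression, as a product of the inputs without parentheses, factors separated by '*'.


x3 * x2 * x1


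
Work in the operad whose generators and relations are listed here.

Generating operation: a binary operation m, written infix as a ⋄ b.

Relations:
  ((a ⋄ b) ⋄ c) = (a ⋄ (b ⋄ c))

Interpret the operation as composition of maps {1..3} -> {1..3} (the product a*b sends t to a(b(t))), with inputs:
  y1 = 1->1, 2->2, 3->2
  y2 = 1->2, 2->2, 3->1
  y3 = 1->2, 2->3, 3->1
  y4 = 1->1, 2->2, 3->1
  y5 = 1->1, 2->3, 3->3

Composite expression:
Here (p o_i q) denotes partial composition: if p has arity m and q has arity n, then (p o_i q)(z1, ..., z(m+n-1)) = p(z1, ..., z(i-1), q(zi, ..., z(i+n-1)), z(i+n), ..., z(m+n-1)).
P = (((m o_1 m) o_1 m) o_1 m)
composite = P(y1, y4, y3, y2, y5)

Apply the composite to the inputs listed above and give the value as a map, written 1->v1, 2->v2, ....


1->1, 2->2, 3->2

(y1 ⋄ y4) = 1->1, 2->2, 3->1
((y1 ⋄ y4) ⋄ y3) = 1->2, 2->1, 3->1
(((y1 ⋄ y4) ⋄ y3) ⋄ y2) = 1->1, 2->1, 3->2
((((y1 ⋄ y4) ⋄ y3) ⋄ y2) ⋄ y5) = 1->1, 2->2, 3->2


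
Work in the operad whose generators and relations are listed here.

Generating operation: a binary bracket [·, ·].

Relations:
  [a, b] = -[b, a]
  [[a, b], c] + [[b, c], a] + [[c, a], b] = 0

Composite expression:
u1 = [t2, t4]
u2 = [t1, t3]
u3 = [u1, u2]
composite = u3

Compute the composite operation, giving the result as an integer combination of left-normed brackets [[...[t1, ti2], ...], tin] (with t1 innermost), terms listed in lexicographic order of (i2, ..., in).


-[[[t1, t3], t2], t4] + [[[t1, t3], t4], t2]

A multilinear Lie element is pinned by t1-initial words (t1 innermost).
Composite bracket: [[t2, t4], [t1, t3]]
Expanding via [a, b] = ab - ba: 8 signed words (2^3 = 8).
Words beginning with t1 determine it all:
  the word t1t3t2t4 carries sign -1 and contributes -[[[t1, t3], t2], t4]
  the word t1t3t4t2 carries sign +1 and contributes +[[[t1, t3], t4], t2]


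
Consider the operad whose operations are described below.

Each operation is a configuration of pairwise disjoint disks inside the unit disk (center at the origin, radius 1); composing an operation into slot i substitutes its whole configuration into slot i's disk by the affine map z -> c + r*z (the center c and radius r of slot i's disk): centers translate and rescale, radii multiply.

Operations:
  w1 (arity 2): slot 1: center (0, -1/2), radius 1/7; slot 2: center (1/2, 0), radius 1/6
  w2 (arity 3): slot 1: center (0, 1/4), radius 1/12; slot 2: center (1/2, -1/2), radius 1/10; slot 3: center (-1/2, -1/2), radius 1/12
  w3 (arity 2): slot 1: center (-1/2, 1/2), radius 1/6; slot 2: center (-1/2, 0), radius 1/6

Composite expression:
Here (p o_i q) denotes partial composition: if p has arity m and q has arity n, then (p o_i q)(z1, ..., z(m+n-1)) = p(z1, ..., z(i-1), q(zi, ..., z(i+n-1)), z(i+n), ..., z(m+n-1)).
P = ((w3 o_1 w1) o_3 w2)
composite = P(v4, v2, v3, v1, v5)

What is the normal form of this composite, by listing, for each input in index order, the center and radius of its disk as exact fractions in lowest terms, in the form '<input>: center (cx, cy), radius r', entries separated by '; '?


Follow each v-input down from w3: c' goes to c + r*c', radius to r*r'.
input v4: applying the 2 nested substitutions gives center (-1/2, 5/12), radius 1/42
input v2: applying the 2 nested substitutions gives center (-5/12, 1/2), radius 1/36
input v3: applying the 2 nested substitutions gives center (-1/2, 1/24), radius 1/72
input v1: applying the 2 nested substitutions gives center (-5/12, -1/12), radius 1/60
input v5: applying the 2 nested substitutions gives center (-7/12, -1/12), radius 1/72

v1: center (-5/12, -1/12), radius 1/60; v2: center (-5/12, 1/2), radius 1/36; v3: center (-1/2, 1/24), radius 1/72; v4: center (-1/2, 5/12), radius 1/42; v5: center (-7/12, -1/12), radius 1/72


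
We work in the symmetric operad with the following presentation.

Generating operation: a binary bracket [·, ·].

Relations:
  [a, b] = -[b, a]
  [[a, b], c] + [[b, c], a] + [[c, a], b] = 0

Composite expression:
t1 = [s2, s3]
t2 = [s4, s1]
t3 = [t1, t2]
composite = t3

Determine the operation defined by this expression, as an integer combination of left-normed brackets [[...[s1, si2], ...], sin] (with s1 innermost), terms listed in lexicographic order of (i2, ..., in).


A multilinear Lie element is pinned by s1-initial words (s1 innermost).
Composite bracket: [[s2, s3], [s4, s1]]
The bracket unfolds into 8 signed words via [a, b] = ab - ba (2^3 = 8).
The s1-initial words carry the normal form:
  sign of s1s4s2s3 is +1, so it contributes +[[[s1, s4], s2], s3]
  sign of s1s4s3s2 is -1, so it contributes -[[[s1, s4], s3], s2]

[[[s1, s4], s2], s3] - [[[s1, s4], s3], s2]


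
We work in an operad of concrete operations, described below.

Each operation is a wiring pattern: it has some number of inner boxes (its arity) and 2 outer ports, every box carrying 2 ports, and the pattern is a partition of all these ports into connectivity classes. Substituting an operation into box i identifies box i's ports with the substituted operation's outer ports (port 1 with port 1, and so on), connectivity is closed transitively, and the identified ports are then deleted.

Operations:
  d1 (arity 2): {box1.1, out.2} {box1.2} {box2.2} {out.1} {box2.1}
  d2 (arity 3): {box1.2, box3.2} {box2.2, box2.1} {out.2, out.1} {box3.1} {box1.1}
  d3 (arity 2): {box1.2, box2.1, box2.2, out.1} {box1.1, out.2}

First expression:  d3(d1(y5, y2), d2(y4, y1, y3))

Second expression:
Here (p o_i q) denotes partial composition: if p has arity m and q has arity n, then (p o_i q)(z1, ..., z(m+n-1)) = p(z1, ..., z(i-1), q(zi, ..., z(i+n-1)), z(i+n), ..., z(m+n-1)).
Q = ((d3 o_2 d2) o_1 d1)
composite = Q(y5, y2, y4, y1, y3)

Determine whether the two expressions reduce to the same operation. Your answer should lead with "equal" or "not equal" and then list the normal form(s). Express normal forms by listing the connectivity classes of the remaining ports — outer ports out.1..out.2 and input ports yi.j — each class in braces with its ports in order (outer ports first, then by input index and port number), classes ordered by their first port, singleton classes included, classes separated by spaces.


equal; both compose to {out.1, y5.1} {out.2} {y1.1, y1.2} {y2.1} {y2.2} {y3.1} {y3.2, y4.2} {y4.1} {y5.2}

Reducing the first expression gives {out.1, y5.1} {out.2} {y1.1, y1.2} {y2.1} {y2.2} {y3.1} {y3.2, y4.2} {y4.1} {y5.2}
Reducing the second expression gives {out.1, y5.1} {out.2} {y1.1, y1.2} {y2.1} {y2.2} {y3.1} {y3.2, y4.2} {y4.1} {y5.2}
The forms coincide; equal.


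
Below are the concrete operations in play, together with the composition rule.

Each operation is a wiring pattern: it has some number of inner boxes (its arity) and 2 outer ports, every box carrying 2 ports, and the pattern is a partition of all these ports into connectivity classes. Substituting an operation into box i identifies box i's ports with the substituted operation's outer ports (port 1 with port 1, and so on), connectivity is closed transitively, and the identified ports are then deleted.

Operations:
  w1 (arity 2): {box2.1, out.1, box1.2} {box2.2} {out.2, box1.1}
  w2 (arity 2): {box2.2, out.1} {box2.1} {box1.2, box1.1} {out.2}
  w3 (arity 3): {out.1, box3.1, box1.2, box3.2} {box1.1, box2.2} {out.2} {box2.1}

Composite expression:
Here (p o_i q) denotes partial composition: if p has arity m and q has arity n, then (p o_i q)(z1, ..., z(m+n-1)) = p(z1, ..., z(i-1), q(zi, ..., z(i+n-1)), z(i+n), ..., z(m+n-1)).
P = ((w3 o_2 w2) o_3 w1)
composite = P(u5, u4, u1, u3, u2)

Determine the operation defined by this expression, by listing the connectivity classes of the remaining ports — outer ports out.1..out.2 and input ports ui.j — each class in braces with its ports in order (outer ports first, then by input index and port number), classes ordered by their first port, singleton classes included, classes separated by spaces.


{out.1, u2.1, u2.2, u5.2} {out.2} {u1.1} {u1.2, u3.1} {u3.2} {u4.1, u4.2} {u5.1}

Substituting into w3 glues patterns; closure does the rest.
stage w1: inputs (u1, u3), connectivity {out.1, u1.2, u3.1} {out.2, u1.1} {u3.2}, out.j its boundary
stage w2: inputs (u4, u1, u3), connectivity {out.1, u1.1} {out.2} {u1.2, u3.1} {u3.2} {u4.1, u4.2}, out.j its boundary
stage w3: inputs (u5, u4, u1, u3, u2), connectivity {out.1, u2.1, u2.2, u5.2} {out.2} {u1.1} {u1.2, u3.1} {u3.2} {u4.1, u4.2} {u5.1}, out.j its boundary


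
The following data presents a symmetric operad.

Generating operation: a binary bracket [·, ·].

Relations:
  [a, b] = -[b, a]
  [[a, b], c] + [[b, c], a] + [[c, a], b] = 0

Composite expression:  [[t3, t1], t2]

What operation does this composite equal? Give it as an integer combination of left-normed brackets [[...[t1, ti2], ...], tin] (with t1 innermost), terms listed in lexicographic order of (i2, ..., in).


-[[t1, t3], t2]

In the tensor algebra, words opening t1 carry the t1-anchored form.
Composite bracket: [[t3, t1], t2]
Each bracket splits as ab - ba, giving 4 signed words (2^2 = 4).
Only words starting with t1 matter:
  the word t1t3t2 carries sign -1 and contributes -[[t1, t3], t2]


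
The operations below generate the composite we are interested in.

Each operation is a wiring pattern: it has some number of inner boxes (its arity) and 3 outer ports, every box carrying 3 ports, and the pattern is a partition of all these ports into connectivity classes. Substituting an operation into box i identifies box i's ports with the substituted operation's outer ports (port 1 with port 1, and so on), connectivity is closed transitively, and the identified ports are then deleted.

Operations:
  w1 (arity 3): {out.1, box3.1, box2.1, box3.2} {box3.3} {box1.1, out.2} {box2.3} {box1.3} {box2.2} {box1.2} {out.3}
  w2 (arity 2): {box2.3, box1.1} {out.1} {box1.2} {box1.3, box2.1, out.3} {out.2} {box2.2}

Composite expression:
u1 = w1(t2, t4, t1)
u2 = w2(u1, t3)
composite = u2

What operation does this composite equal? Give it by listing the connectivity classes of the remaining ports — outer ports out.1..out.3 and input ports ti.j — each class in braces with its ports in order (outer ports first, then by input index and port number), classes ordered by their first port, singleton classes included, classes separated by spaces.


{out.1} {out.2} {out.3, t3.1} {t1.1, t1.2, t3.3, t4.1} {t1.3} {t2.1} {t2.2} {t2.3} {t3.2} {t4.2} {t4.3}

Substituting into w2 glues patterns; closure does the rest.
stage w1: inputs (t2, t4, t1), connectivity {out.1, t1.1, t1.2, t4.1} {out.2, t2.1} {out.3} {t1.3} {t2.2} {t2.3} {t4.2} {t4.3}, out.j its boundary
stage w2: inputs (t2, t4, t1, t3), connectivity {out.1} {out.2} {out.3, t3.1} {t1.1, t1.2, t3.3, t4.1} {t1.3} {t2.1} {t2.2} {t2.3} {t3.2} {t4.2} {t4.3}, out.j its boundary


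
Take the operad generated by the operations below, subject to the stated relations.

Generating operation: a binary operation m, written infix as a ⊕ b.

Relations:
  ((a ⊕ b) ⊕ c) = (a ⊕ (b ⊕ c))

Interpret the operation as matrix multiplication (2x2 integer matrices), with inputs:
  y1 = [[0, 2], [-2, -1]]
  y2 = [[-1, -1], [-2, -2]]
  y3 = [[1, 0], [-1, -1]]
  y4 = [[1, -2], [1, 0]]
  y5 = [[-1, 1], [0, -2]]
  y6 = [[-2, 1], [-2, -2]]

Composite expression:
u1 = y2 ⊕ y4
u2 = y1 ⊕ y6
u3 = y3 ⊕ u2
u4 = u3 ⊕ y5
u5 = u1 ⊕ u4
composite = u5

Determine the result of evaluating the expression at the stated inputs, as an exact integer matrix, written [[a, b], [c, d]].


(y2 ⊕ y4) = [[-2, 2], [-4, 4]]
(y1 ⊕ y6) = [[-4, -4], [6, 0]]
(y3 ⊕ (y1 ⊕ y6)) = [[-4, -4], [-2, 4]]
((y3 ⊕ (y1 ⊕ y6)) ⊕ y5) = [[4, 4], [2, -10]]
((y2 ⊕ y4) ⊕ ((y3 ⊕ (y1 ⊕ y6)) ⊕ y5)) = [[-4, -28], [-8, -56]]

[[-4, -28], [-8, -56]]


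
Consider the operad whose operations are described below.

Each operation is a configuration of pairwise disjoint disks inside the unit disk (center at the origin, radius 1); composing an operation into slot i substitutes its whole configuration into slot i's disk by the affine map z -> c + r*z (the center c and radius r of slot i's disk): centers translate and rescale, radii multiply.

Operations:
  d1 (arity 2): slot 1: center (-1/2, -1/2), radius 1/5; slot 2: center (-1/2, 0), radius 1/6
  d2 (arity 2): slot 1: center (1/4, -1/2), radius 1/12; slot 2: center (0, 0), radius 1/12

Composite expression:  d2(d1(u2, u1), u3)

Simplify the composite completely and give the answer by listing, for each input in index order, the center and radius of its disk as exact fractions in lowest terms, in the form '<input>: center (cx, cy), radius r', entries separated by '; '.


Nesting under d2 composes maps z -> c + r*z down each u-path.
for u2, the 2-step affine chain lands on center (5/24, -13/24), radius 1/60
for u1, the 2-step affine chain lands on center (5/24, -1/2), radius 1/72
for u3, the 1-step affine chain lands on center (0, 0), radius 1/12

u1: center (5/24, -1/2), radius 1/72; u2: center (5/24, -13/24), radius 1/60; u3: center (0, 0), radius 1/12


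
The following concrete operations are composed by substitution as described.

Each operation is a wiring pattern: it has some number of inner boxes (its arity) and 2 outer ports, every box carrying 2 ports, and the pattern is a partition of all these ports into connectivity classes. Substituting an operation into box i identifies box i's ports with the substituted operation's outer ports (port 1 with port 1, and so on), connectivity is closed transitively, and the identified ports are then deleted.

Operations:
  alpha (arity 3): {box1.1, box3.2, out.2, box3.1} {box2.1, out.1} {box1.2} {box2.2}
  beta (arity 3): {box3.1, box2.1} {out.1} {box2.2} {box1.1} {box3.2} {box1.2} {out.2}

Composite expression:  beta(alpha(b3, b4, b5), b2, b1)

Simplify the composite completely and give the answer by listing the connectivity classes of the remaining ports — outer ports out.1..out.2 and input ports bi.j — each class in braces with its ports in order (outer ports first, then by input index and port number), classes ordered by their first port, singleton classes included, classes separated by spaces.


Substituting into beta glues patterns; closure does the rest.
alpha over (b3, b4, b5) gives {out.1, b4.1} {out.2, b3.1, b5.1, b5.2} {b3.2} {b4.2}, out.j being that stage's outer ports
beta over (b3, b4, b5, b2, b1) gives {out.1} {out.2} {b1.1, b2.1} {b1.2} {b2.2} {b3.1, b5.1, b5.2} {b3.2} {b4.1} {b4.2}, out.j being that stage's outer ports

{out.1} {out.2} {b1.1, b2.1} {b1.2} {b2.2} {b3.1, b5.1, b5.2} {b3.2} {b4.1} {b4.2}


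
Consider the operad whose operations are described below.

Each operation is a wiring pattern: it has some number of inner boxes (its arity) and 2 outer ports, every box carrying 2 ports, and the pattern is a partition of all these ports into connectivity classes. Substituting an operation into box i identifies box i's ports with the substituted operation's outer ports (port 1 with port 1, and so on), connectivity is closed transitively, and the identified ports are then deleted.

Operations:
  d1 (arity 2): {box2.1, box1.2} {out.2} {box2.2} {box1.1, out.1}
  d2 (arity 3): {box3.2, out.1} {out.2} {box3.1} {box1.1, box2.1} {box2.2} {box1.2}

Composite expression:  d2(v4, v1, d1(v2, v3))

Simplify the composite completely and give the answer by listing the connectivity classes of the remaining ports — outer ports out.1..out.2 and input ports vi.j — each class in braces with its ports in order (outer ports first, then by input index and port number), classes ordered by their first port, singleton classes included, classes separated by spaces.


{out.1} {out.2} {v1.1, v4.1} {v1.2} {v2.1} {v2.2, v3.1} {v3.2} {v4.2}

Treat the ports identified at d2 as solder joints: merge, then drop.
after d1, the pattern on (v2, v3) reads {out.1, v2.1} {out.2} {v2.2, v3.1} {v3.2} (out.j = its outer ports)
after d2, the pattern on (v4, v1, v2, v3) reads {out.1} {out.2} {v1.1, v4.1} {v1.2} {v2.1} {v2.2, v3.1} {v3.2} {v4.2} (out.j = its outer ports)


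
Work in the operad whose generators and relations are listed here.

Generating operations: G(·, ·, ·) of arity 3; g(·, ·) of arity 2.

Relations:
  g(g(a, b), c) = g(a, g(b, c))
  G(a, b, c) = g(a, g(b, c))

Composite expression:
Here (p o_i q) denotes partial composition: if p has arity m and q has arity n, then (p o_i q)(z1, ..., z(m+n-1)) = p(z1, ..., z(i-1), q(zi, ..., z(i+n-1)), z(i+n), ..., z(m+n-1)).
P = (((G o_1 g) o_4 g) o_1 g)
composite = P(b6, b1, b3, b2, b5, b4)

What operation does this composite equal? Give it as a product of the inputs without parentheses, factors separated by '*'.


The G-tree's shape is irrelevant; the b-reading-order decides.
g(b6, b1) linearizes to b6 * b1
g(g(b6, b1), b3) linearizes to b6 * b1 * b3
g(b5, b4) linearizes to b5 * b4
G(g(g(b6, b1), b3), b2, g(b5, b4)) linearizes to b6 * b1 * b3 * b2 * b5 * b4

b6 * b1 * b3 * b2 * b5 * b4


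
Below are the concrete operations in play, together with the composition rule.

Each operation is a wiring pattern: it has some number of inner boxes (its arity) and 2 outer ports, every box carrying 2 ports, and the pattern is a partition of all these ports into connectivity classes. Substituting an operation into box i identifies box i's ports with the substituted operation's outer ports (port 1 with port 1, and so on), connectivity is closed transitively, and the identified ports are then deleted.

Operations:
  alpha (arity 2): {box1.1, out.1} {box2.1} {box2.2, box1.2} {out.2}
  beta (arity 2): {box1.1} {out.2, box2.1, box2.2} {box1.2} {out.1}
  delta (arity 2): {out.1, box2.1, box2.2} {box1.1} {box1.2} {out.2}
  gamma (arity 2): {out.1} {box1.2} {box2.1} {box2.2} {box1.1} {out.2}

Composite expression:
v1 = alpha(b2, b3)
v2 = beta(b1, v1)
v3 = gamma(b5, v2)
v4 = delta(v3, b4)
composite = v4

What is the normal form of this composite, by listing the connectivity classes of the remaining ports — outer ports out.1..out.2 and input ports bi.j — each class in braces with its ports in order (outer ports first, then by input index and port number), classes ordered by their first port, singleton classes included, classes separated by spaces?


After gluing at delta, chains via deleted ports link the b-ports.
alpha over (b2, b3) gives {out.1, b2.1} {out.2} {b2.2, b3.2} {b3.1}, out.j being that stage's outer ports
beta over (b1, b2, b3) gives {out.1} {out.2, b2.1} {b1.1} {b1.2} {b2.2, b3.2} {b3.1}, out.j being that stage's outer ports
gamma over (b5, b1, b2, b3) gives {out.1} {out.2} {b1.1} {b1.2} {b2.1} {b2.2, b3.2} {b3.1} {b5.1} {b5.2}, out.j being that stage's outer ports
delta over (b5, b1, b2, b3, b4) gives {out.1, b4.1, b4.2} {out.2} {b1.1} {b1.2} {b2.1} {b2.2, b3.2} {b3.1} {b5.1} {b5.2}, out.j being that stage's outer ports

{out.1, b4.1, b4.2} {out.2} {b1.1} {b1.2} {b2.1} {b2.2, b3.2} {b3.1} {b5.1} {b5.2}


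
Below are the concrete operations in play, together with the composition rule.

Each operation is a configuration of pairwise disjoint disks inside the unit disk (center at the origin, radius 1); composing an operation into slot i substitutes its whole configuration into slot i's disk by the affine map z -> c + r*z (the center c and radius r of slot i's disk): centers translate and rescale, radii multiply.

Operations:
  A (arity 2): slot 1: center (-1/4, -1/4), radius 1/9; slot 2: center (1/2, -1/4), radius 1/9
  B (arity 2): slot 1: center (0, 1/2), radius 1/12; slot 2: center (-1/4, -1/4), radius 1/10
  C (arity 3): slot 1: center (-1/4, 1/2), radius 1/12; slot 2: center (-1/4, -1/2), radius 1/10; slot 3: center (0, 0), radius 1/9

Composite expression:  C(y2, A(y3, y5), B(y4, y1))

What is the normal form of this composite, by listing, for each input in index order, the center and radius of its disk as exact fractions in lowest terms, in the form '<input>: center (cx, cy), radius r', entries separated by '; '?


Each y-disk chains the slot maps above it in C; radii multiply.
for y2, the 1-step affine chain lands on center (-1/4, 1/2), radius 1/12
for y3, the 2-step affine chain lands on center (-11/40, -21/40), radius 1/90
for y5, the 2-step affine chain lands on center (-1/5, -21/40), radius 1/90
for y4, the 2-step affine chain lands on center (0, 1/18), radius 1/108
for y1, the 2-step affine chain lands on center (-1/36, -1/36), radius 1/90

y1: center (-1/36, -1/36), radius 1/90; y2: center (-1/4, 1/2), radius 1/12; y3: center (-11/40, -21/40), radius 1/90; y4: center (0, 1/18), radius 1/108; y5: center (-1/5, -21/40), radius 1/90


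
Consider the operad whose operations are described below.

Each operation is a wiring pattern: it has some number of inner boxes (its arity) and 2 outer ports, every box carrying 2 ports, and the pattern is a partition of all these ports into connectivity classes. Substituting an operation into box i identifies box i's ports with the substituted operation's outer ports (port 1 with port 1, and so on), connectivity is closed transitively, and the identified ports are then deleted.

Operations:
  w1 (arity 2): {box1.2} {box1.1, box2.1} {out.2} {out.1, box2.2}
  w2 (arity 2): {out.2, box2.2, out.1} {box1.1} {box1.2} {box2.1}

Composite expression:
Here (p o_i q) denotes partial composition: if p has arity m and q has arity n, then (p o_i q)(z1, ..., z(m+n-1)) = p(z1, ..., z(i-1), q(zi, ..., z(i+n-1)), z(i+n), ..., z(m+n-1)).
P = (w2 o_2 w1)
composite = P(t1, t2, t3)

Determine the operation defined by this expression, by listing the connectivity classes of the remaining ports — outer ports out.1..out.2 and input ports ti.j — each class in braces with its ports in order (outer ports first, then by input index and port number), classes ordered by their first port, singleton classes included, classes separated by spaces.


Connectivity passes through glued w2-boundaries; trace each wire chain.
stage w1: inputs (t2, t3), connectivity {out.1, t3.2} {out.2} {t2.1, t3.1} {t2.2}, out.j its boundary
stage w2: inputs (t1, t2, t3), connectivity {out.1, out.2} {t1.1} {t1.2} {t2.1, t3.1} {t2.2} {t3.2}, out.j its boundary

{out.1, out.2} {t1.1} {t1.2} {t2.1, t3.1} {t2.2} {t3.2}


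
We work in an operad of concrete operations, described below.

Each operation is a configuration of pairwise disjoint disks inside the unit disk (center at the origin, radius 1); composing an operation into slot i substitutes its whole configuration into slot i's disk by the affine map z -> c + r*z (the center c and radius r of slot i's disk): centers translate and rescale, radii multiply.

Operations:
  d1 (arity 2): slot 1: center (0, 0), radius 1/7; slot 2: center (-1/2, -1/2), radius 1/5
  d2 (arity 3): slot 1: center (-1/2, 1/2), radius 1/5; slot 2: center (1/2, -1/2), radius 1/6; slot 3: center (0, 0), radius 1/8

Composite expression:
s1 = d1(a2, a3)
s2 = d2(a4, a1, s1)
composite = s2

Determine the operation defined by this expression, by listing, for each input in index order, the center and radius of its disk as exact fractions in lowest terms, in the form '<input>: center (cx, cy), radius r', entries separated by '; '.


Each a-disk chains the slot maps above it in d2; radii multiply.
for a4, the 1-step affine chain lands on center (-1/2, 1/2), radius 1/5
for a1, the 1-step affine chain lands on center (1/2, -1/2), radius 1/6
for a2, the 2-step affine chain lands on center (0, 0), radius 1/56
for a3, the 2-step affine chain lands on center (-1/16, -1/16), radius 1/40

a1: center (1/2, -1/2), radius 1/6; a2: center (0, 0), radius 1/56; a3: center (-1/16, -1/16), radius 1/40; a4: center (-1/2, 1/2), radius 1/5


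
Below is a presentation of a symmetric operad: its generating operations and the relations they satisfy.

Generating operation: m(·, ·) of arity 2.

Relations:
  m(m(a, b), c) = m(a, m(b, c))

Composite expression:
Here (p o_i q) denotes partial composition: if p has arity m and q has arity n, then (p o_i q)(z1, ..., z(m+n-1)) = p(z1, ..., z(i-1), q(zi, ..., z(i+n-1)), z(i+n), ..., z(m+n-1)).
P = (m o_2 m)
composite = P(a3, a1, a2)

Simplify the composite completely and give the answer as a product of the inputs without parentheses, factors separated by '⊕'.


a3 ⊕ a1 ⊕ a2

Key point: m is associative — brackets drop, the a-order remains.
m(a1, a2) collapses to a1 ⊕ a2
m(a3, m(a1, a2)) collapses to a3 ⊕ a1 ⊕ a2
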